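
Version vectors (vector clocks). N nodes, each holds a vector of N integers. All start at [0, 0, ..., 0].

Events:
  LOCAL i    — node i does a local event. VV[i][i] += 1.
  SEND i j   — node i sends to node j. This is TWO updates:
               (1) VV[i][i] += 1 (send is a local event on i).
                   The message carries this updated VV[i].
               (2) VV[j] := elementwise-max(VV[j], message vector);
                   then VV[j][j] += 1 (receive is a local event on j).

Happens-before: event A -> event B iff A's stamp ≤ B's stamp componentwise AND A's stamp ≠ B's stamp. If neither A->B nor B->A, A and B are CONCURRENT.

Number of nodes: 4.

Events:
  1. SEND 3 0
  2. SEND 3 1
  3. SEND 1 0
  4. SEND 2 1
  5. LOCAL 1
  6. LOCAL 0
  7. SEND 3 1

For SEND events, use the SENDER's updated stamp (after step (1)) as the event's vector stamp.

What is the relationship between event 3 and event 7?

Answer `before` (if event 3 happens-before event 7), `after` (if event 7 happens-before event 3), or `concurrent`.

Answer: concurrent

Derivation:
Initial: VV[0]=[0, 0, 0, 0]
Initial: VV[1]=[0, 0, 0, 0]
Initial: VV[2]=[0, 0, 0, 0]
Initial: VV[3]=[0, 0, 0, 0]
Event 1: SEND 3->0: VV[3][3]++ -> VV[3]=[0, 0, 0, 1], msg_vec=[0, 0, 0, 1]; VV[0]=max(VV[0],msg_vec) then VV[0][0]++ -> VV[0]=[1, 0, 0, 1]
Event 2: SEND 3->1: VV[3][3]++ -> VV[3]=[0, 0, 0, 2], msg_vec=[0, 0, 0, 2]; VV[1]=max(VV[1],msg_vec) then VV[1][1]++ -> VV[1]=[0, 1, 0, 2]
Event 3: SEND 1->0: VV[1][1]++ -> VV[1]=[0, 2, 0, 2], msg_vec=[0, 2, 0, 2]; VV[0]=max(VV[0],msg_vec) then VV[0][0]++ -> VV[0]=[2, 2, 0, 2]
Event 4: SEND 2->1: VV[2][2]++ -> VV[2]=[0, 0, 1, 0], msg_vec=[0, 0, 1, 0]; VV[1]=max(VV[1],msg_vec) then VV[1][1]++ -> VV[1]=[0, 3, 1, 2]
Event 5: LOCAL 1: VV[1][1]++ -> VV[1]=[0, 4, 1, 2]
Event 6: LOCAL 0: VV[0][0]++ -> VV[0]=[3, 2, 0, 2]
Event 7: SEND 3->1: VV[3][3]++ -> VV[3]=[0, 0, 0, 3], msg_vec=[0, 0, 0, 3]; VV[1]=max(VV[1],msg_vec) then VV[1][1]++ -> VV[1]=[0, 5, 1, 3]
Event 3 stamp: [0, 2, 0, 2]
Event 7 stamp: [0, 0, 0, 3]
[0, 2, 0, 2] <= [0, 0, 0, 3]? False
[0, 0, 0, 3] <= [0, 2, 0, 2]? False
Relation: concurrent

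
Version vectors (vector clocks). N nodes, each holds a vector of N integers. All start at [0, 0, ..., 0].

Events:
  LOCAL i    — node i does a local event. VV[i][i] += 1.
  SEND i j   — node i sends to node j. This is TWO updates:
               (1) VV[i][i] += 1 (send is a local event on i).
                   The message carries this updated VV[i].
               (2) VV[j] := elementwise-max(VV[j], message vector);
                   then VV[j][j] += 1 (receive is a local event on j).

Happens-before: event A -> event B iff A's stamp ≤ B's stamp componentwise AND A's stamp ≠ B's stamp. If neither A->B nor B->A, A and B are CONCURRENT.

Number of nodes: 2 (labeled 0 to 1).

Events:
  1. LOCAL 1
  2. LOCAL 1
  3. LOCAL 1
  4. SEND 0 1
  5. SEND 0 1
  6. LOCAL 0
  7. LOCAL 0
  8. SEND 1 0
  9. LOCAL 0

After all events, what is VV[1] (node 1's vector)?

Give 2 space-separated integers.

Initial: VV[0]=[0, 0]
Initial: VV[1]=[0, 0]
Event 1: LOCAL 1: VV[1][1]++ -> VV[1]=[0, 1]
Event 2: LOCAL 1: VV[1][1]++ -> VV[1]=[0, 2]
Event 3: LOCAL 1: VV[1][1]++ -> VV[1]=[0, 3]
Event 4: SEND 0->1: VV[0][0]++ -> VV[0]=[1, 0], msg_vec=[1, 0]; VV[1]=max(VV[1],msg_vec) then VV[1][1]++ -> VV[1]=[1, 4]
Event 5: SEND 0->1: VV[0][0]++ -> VV[0]=[2, 0], msg_vec=[2, 0]; VV[1]=max(VV[1],msg_vec) then VV[1][1]++ -> VV[1]=[2, 5]
Event 6: LOCAL 0: VV[0][0]++ -> VV[0]=[3, 0]
Event 7: LOCAL 0: VV[0][0]++ -> VV[0]=[4, 0]
Event 8: SEND 1->0: VV[1][1]++ -> VV[1]=[2, 6], msg_vec=[2, 6]; VV[0]=max(VV[0],msg_vec) then VV[0][0]++ -> VV[0]=[5, 6]
Event 9: LOCAL 0: VV[0][0]++ -> VV[0]=[6, 6]
Final vectors: VV[0]=[6, 6]; VV[1]=[2, 6]

Answer: 2 6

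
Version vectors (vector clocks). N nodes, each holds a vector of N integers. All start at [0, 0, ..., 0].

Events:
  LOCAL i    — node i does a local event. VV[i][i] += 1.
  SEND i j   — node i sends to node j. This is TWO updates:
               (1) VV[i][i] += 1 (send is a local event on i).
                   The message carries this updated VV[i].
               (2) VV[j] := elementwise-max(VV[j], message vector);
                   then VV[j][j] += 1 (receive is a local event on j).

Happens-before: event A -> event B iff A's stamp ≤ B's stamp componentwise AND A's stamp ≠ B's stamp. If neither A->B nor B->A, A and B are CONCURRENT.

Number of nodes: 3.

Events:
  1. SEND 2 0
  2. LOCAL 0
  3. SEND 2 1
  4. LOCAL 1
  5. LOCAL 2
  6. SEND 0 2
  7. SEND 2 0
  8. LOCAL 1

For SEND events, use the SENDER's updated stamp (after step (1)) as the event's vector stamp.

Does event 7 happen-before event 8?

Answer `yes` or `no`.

Answer: no

Derivation:
Initial: VV[0]=[0, 0, 0]
Initial: VV[1]=[0, 0, 0]
Initial: VV[2]=[0, 0, 0]
Event 1: SEND 2->0: VV[2][2]++ -> VV[2]=[0, 0, 1], msg_vec=[0, 0, 1]; VV[0]=max(VV[0],msg_vec) then VV[0][0]++ -> VV[0]=[1, 0, 1]
Event 2: LOCAL 0: VV[0][0]++ -> VV[0]=[2, 0, 1]
Event 3: SEND 2->1: VV[2][2]++ -> VV[2]=[0, 0, 2], msg_vec=[0, 0, 2]; VV[1]=max(VV[1],msg_vec) then VV[1][1]++ -> VV[1]=[0, 1, 2]
Event 4: LOCAL 1: VV[1][1]++ -> VV[1]=[0, 2, 2]
Event 5: LOCAL 2: VV[2][2]++ -> VV[2]=[0, 0, 3]
Event 6: SEND 0->2: VV[0][0]++ -> VV[0]=[3, 0, 1], msg_vec=[3, 0, 1]; VV[2]=max(VV[2],msg_vec) then VV[2][2]++ -> VV[2]=[3, 0, 4]
Event 7: SEND 2->0: VV[2][2]++ -> VV[2]=[3, 0, 5], msg_vec=[3, 0, 5]; VV[0]=max(VV[0],msg_vec) then VV[0][0]++ -> VV[0]=[4, 0, 5]
Event 8: LOCAL 1: VV[1][1]++ -> VV[1]=[0, 3, 2]
Event 7 stamp: [3, 0, 5]
Event 8 stamp: [0, 3, 2]
[3, 0, 5] <= [0, 3, 2]? False. Equal? False. Happens-before: False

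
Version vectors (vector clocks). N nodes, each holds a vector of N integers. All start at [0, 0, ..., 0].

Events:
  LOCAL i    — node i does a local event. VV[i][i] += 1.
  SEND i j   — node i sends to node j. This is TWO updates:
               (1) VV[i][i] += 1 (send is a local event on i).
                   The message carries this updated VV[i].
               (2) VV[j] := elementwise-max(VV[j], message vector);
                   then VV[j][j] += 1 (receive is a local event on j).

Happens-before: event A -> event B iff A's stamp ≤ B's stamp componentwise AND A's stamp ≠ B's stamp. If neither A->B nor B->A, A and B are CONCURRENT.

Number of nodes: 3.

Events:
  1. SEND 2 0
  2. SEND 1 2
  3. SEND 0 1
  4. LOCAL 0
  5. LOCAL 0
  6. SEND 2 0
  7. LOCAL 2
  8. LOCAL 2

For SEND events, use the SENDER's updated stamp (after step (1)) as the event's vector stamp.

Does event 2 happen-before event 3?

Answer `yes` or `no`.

Initial: VV[0]=[0, 0, 0]
Initial: VV[1]=[0, 0, 0]
Initial: VV[2]=[0, 0, 0]
Event 1: SEND 2->0: VV[2][2]++ -> VV[2]=[0, 0, 1], msg_vec=[0, 0, 1]; VV[0]=max(VV[0],msg_vec) then VV[0][0]++ -> VV[0]=[1, 0, 1]
Event 2: SEND 1->2: VV[1][1]++ -> VV[1]=[0, 1, 0], msg_vec=[0, 1, 0]; VV[2]=max(VV[2],msg_vec) then VV[2][2]++ -> VV[2]=[0, 1, 2]
Event 3: SEND 0->1: VV[0][0]++ -> VV[0]=[2, 0, 1], msg_vec=[2, 0, 1]; VV[1]=max(VV[1],msg_vec) then VV[1][1]++ -> VV[1]=[2, 2, 1]
Event 4: LOCAL 0: VV[0][0]++ -> VV[0]=[3, 0, 1]
Event 5: LOCAL 0: VV[0][0]++ -> VV[0]=[4, 0, 1]
Event 6: SEND 2->0: VV[2][2]++ -> VV[2]=[0, 1, 3], msg_vec=[0, 1, 3]; VV[0]=max(VV[0],msg_vec) then VV[0][0]++ -> VV[0]=[5, 1, 3]
Event 7: LOCAL 2: VV[2][2]++ -> VV[2]=[0, 1, 4]
Event 8: LOCAL 2: VV[2][2]++ -> VV[2]=[0, 1, 5]
Event 2 stamp: [0, 1, 0]
Event 3 stamp: [2, 0, 1]
[0, 1, 0] <= [2, 0, 1]? False. Equal? False. Happens-before: False

Answer: no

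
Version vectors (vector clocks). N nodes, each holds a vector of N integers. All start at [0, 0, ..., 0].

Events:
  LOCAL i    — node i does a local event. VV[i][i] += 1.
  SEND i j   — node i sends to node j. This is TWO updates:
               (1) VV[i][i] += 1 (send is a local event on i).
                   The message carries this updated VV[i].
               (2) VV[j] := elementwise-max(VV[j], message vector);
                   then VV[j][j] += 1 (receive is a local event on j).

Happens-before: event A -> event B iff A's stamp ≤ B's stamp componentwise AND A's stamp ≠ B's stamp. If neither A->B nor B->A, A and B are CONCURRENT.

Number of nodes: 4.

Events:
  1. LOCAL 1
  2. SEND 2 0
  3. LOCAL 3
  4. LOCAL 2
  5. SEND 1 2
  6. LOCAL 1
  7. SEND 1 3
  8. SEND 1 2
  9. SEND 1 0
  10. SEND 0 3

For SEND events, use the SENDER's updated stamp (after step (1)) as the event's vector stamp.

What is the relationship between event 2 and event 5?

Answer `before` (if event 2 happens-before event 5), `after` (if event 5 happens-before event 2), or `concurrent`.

Initial: VV[0]=[0, 0, 0, 0]
Initial: VV[1]=[0, 0, 0, 0]
Initial: VV[2]=[0, 0, 0, 0]
Initial: VV[3]=[0, 0, 0, 0]
Event 1: LOCAL 1: VV[1][1]++ -> VV[1]=[0, 1, 0, 0]
Event 2: SEND 2->0: VV[2][2]++ -> VV[2]=[0, 0, 1, 0], msg_vec=[0, 0, 1, 0]; VV[0]=max(VV[0],msg_vec) then VV[0][0]++ -> VV[0]=[1, 0, 1, 0]
Event 3: LOCAL 3: VV[3][3]++ -> VV[3]=[0, 0, 0, 1]
Event 4: LOCAL 2: VV[2][2]++ -> VV[2]=[0, 0, 2, 0]
Event 5: SEND 1->2: VV[1][1]++ -> VV[1]=[0, 2, 0, 0], msg_vec=[0, 2, 0, 0]; VV[2]=max(VV[2],msg_vec) then VV[2][2]++ -> VV[2]=[0, 2, 3, 0]
Event 6: LOCAL 1: VV[1][1]++ -> VV[1]=[0, 3, 0, 0]
Event 7: SEND 1->3: VV[1][1]++ -> VV[1]=[0, 4, 0, 0], msg_vec=[0, 4, 0, 0]; VV[3]=max(VV[3],msg_vec) then VV[3][3]++ -> VV[3]=[0, 4, 0, 2]
Event 8: SEND 1->2: VV[1][1]++ -> VV[1]=[0, 5, 0, 0], msg_vec=[0, 5, 0, 0]; VV[2]=max(VV[2],msg_vec) then VV[2][2]++ -> VV[2]=[0, 5, 4, 0]
Event 9: SEND 1->0: VV[1][1]++ -> VV[1]=[0, 6, 0, 0], msg_vec=[0, 6, 0, 0]; VV[0]=max(VV[0],msg_vec) then VV[0][0]++ -> VV[0]=[2, 6, 1, 0]
Event 10: SEND 0->3: VV[0][0]++ -> VV[0]=[3, 6, 1, 0], msg_vec=[3, 6, 1, 0]; VV[3]=max(VV[3],msg_vec) then VV[3][3]++ -> VV[3]=[3, 6, 1, 3]
Event 2 stamp: [0, 0, 1, 0]
Event 5 stamp: [0, 2, 0, 0]
[0, 0, 1, 0] <= [0, 2, 0, 0]? False
[0, 2, 0, 0] <= [0, 0, 1, 0]? False
Relation: concurrent

Answer: concurrent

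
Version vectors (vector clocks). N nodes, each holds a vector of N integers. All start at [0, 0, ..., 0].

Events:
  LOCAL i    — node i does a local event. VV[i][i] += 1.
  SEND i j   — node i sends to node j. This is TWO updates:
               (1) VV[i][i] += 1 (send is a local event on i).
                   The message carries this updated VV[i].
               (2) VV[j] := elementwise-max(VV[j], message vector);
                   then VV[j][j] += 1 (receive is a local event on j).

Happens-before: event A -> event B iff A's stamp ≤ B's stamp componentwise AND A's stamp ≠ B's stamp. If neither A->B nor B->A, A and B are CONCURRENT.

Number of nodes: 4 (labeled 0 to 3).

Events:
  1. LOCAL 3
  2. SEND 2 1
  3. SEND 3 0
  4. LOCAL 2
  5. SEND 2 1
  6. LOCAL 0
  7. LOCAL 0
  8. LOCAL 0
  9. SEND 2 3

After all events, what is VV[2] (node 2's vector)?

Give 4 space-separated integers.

Answer: 0 0 4 0

Derivation:
Initial: VV[0]=[0, 0, 0, 0]
Initial: VV[1]=[0, 0, 0, 0]
Initial: VV[2]=[0, 0, 0, 0]
Initial: VV[3]=[0, 0, 0, 0]
Event 1: LOCAL 3: VV[3][3]++ -> VV[3]=[0, 0, 0, 1]
Event 2: SEND 2->1: VV[2][2]++ -> VV[2]=[0, 0, 1, 0], msg_vec=[0, 0, 1, 0]; VV[1]=max(VV[1],msg_vec) then VV[1][1]++ -> VV[1]=[0, 1, 1, 0]
Event 3: SEND 3->0: VV[3][3]++ -> VV[3]=[0, 0, 0, 2], msg_vec=[0, 0, 0, 2]; VV[0]=max(VV[0],msg_vec) then VV[0][0]++ -> VV[0]=[1, 0, 0, 2]
Event 4: LOCAL 2: VV[2][2]++ -> VV[2]=[0, 0, 2, 0]
Event 5: SEND 2->1: VV[2][2]++ -> VV[2]=[0, 0, 3, 0], msg_vec=[0, 0, 3, 0]; VV[1]=max(VV[1],msg_vec) then VV[1][1]++ -> VV[1]=[0, 2, 3, 0]
Event 6: LOCAL 0: VV[0][0]++ -> VV[0]=[2, 0, 0, 2]
Event 7: LOCAL 0: VV[0][0]++ -> VV[0]=[3, 0, 0, 2]
Event 8: LOCAL 0: VV[0][0]++ -> VV[0]=[4, 0, 0, 2]
Event 9: SEND 2->3: VV[2][2]++ -> VV[2]=[0, 0, 4, 0], msg_vec=[0, 0, 4, 0]; VV[3]=max(VV[3],msg_vec) then VV[3][3]++ -> VV[3]=[0, 0, 4, 3]
Final vectors: VV[0]=[4, 0, 0, 2]; VV[1]=[0, 2, 3, 0]; VV[2]=[0, 0, 4, 0]; VV[3]=[0, 0, 4, 3]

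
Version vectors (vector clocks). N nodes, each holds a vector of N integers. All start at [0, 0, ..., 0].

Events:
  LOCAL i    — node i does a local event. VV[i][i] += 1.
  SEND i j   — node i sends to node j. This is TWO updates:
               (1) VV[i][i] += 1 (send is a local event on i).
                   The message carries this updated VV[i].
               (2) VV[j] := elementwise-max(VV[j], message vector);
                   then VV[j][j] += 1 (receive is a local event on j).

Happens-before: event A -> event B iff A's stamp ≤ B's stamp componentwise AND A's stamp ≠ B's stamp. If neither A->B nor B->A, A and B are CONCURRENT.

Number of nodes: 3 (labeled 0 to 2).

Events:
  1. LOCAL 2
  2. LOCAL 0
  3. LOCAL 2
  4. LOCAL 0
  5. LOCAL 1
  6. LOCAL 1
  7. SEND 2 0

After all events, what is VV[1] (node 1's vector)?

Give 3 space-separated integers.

Initial: VV[0]=[0, 0, 0]
Initial: VV[1]=[0, 0, 0]
Initial: VV[2]=[0, 0, 0]
Event 1: LOCAL 2: VV[2][2]++ -> VV[2]=[0, 0, 1]
Event 2: LOCAL 0: VV[0][0]++ -> VV[0]=[1, 0, 0]
Event 3: LOCAL 2: VV[2][2]++ -> VV[2]=[0, 0, 2]
Event 4: LOCAL 0: VV[0][0]++ -> VV[0]=[2, 0, 0]
Event 5: LOCAL 1: VV[1][1]++ -> VV[1]=[0, 1, 0]
Event 6: LOCAL 1: VV[1][1]++ -> VV[1]=[0, 2, 0]
Event 7: SEND 2->0: VV[2][2]++ -> VV[2]=[0, 0, 3], msg_vec=[0, 0, 3]; VV[0]=max(VV[0],msg_vec) then VV[0][0]++ -> VV[0]=[3, 0, 3]
Final vectors: VV[0]=[3, 0, 3]; VV[1]=[0, 2, 0]; VV[2]=[0, 0, 3]

Answer: 0 2 0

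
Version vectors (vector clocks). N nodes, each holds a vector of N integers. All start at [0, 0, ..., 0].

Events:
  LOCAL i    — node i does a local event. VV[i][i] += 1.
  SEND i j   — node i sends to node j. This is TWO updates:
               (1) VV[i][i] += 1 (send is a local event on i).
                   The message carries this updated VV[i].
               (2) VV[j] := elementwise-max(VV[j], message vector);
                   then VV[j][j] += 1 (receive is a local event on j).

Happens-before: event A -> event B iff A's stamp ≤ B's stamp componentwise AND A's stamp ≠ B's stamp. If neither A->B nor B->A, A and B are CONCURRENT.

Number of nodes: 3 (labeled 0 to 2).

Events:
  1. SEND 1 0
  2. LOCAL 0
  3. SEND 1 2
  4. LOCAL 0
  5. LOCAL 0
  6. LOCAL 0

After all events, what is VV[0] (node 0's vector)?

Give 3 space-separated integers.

Answer: 5 1 0

Derivation:
Initial: VV[0]=[0, 0, 0]
Initial: VV[1]=[0, 0, 0]
Initial: VV[2]=[0, 0, 0]
Event 1: SEND 1->0: VV[1][1]++ -> VV[1]=[0, 1, 0], msg_vec=[0, 1, 0]; VV[0]=max(VV[0],msg_vec) then VV[0][0]++ -> VV[0]=[1, 1, 0]
Event 2: LOCAL 0: VV[0][0]++ -> VV[0]=[2, 1, 0]
Event 3: SEND 1->2: VV[1][1]++ -> VV[1]=[0, 2, 0], msg_vec=[0, 2, 0]; VV[2]=max(VV[2],msg_vec) then VV[2][2]++ -> VV[2]=[0, 2, 1]
Event 4: LOCAL 0: VV[0][0]++ -> VV[0]=[3, 1, 0]
Event 5: LOCAL 0: VV[0][0]++ -> VV[0]=[4, 1, 0]
Event 6: LOCAL 0: VV[0][0]++ -> VV[0]=[5, 1, 0]
Final vectors: VV[0]=[5, 1, 0]; VV[1]=[0, 2, 0]; VV[2]=[0, 2, 1]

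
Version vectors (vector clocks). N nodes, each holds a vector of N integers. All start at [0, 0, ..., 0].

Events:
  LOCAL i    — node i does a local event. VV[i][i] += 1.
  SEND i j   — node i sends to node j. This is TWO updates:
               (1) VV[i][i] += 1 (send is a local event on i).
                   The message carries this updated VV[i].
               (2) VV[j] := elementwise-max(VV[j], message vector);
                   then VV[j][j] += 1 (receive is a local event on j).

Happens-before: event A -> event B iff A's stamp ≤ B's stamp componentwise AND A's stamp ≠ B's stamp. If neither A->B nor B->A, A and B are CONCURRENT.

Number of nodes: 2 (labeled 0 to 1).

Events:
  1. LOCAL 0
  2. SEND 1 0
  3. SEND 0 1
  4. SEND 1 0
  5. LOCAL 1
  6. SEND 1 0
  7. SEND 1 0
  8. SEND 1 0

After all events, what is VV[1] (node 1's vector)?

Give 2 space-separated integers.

Answer: 3 7

Derivation:
Initial: VV[0]=[0, 0]
Initial: VV[1]=[0, 0]
Event 1: LOCAL 0: VV[0][0]++ -> VV[0]=[1, 0]
Event 2: SEND 1->0: VV[1][1]++ -> VV[1]=[0, 1], msg_vec=[0, 1]; VV[0]=max(VV[0],msg_vec) then VV[0][0]++ -> VV[0]=[2, 1]
Event 3: SEND 0->1: VV[0][0]++ -> VV[0]=[3, 1], msg_vec=[3, 1]; VV[1]=max(VV[1],msg_vec) then VV[1][1]++ -> VV[1]=[3, 2]
Event 4: SEND 1->0: VV[1][1]++ -> VV[1]=[3, 3], msg_vec=[3, 3]; VV[0]=max(VV[0],msg_vec) then VV[0][0]++ -> VV[0]=[4, 3]
Event 5: LOCAL 1: VV[1][1]++ -> VV[1]=[3, 4]
Event 6: SEND 1->0: VV[1][1]++ -> VV[1]=[3, 5], msg_vec=[3, 5]; VV[0]=max(VV[0],msg_vec) then VV[0][0]++ -> VV[0]=[5, 5]
Event 7: SEND 1->0: VV[1][1]++ -> VV[1]=[3, 6], msg_vec=[3, 6]; VV[0]=max(VV[0],msg_vec) then VV[0][0]++ -> VV[0]=[6, 6]
Event 8: SEND 1->0: VV[1][1]++ -> VV[1]=[3, 7], msg_vec=[3, 7]; VV[0]=max(VV[0],msg_vec) then VV[0][0]++ -> VV[0]=[7, 7]
Final vectors: VV[0]=[7, 7]; VV[1]=[3, 7]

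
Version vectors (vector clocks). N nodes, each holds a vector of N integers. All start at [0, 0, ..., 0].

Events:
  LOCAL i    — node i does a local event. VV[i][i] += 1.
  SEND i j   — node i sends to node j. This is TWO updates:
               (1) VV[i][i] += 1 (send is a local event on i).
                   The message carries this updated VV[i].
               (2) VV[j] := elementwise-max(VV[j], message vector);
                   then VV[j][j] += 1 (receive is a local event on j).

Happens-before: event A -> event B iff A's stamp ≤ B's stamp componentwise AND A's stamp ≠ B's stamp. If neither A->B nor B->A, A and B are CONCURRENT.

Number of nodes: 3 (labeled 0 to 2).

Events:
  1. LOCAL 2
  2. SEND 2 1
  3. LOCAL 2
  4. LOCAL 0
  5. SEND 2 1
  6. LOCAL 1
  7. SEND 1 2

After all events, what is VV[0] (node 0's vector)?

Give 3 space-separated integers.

Initial: VV[0]=[0, 0, 0]
Initial: VV[1]=[0, 0, 0]
Initial: VV[2]=[0, 0, 0]
Event 1: LOCAL 2: VV[2][2]++ -> VV[2]=[0, 0, 1]
Event 2: SEND 2->1: VV[2][2]++ -> VV[2]=[0, 0, 2], msg_vec=[0, 0, 2]; VV[1]=max(VV[1],msg_vec) then VV[1][1]++ -> VV[1]=[0, 1, 2]
Event 3: LOCAL 2: VV[2][2]++ -> VV[2]=[0, 0, 3]
Event 4: LOCAL 0: VV[0][0]++ -> VV[0]=[1, 0, 0]
Event 5: SEND 2->1: VV[2][2]++ -> VV[2]=[0, 0, 4], msg_vec=[0, 0, 4]; VV[1]=max(VV[1],msg_vec) then VV[1][1]++ -> VV[1]=[0, 2, 4]
Event 6: LOCAL 1: VV[1][1]++ -> VV[1]=[0, 3, 4]
Event 7: SEND 1->2: VV[1][1]++ -> VV[1]=[0, 4, 4], msg_vec=[0, 4, 4]; VV[2]=max(VV[2],msg_vec) then VV[2][2]++ -> VV[2]=[0, 4, 5]
Final vectors: VV[0]=[1, 0, 0]; VV[1]=[0, 4, 4]; VV[2]=[0, 4, 5]

Answer: 1 0 0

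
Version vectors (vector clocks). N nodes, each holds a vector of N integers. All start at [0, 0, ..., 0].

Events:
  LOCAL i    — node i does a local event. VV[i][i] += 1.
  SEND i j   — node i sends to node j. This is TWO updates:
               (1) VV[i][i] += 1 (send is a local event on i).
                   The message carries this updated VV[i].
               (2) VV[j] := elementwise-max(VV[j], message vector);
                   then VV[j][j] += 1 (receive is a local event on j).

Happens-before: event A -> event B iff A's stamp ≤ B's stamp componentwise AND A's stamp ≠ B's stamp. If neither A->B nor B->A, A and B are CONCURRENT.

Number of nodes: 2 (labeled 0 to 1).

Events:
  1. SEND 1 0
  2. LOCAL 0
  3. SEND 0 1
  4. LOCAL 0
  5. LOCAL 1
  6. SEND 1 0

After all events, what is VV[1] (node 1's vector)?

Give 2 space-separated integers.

Initial: VV[0]=[0, 0]
Initial: VV[1]=[0, 0]
Event 1: SEND 1->0: VV[1][1]++ -> VV[1]=[0, 1], msg_vec=[0, 1]; VV[0]=max(VV[0],msg_vec) then VV[0][0]++ -> VV[0]=[1, 1]
Event 2: LOCAL 0: VV[0][0]++ -> VV[0]=[2, 1]
Event 3: SEND 0->1: VV[0][0]++ -> VV[0]=[3, 1], msg_vec=[3, 1]; VV[1]=max(VV[1],msg_vec) then VV[1][1]++ -> VV[1]=[3, 2]
Event 4: LOCAL 0: VV[0][0]++ -> VV[0]=[4, 1]
Event 5: LOCAL 1: VV[1][1]++ -> VV[1]=[3, 3]
Event 6: SEND 1->0: VV[1][1]++ -> VV[1]=[3, 4], msg_vec=[3, 4]; VV[0]=max(VV[0],msg_vec) then VV[0][0]++ -> VV[0]=[5, 4]
Final vectors: VV[0]=[5, 4]; VV[1]=[3, 4]

Answer: 3 4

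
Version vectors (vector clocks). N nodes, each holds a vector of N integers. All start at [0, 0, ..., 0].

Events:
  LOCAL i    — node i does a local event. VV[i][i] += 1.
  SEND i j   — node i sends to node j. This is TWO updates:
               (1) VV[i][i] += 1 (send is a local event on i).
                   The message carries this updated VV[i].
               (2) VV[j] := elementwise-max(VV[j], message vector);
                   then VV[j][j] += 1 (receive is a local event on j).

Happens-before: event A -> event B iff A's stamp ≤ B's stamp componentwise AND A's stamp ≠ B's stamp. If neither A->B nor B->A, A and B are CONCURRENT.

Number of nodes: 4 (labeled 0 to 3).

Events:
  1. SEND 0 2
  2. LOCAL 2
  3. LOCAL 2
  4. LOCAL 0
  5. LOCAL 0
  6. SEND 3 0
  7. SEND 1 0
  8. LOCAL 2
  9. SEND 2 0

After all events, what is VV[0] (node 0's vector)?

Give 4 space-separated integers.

Answer: 6 1 5 1

Derivation:
Initial: VV[0]=[0, 0, 0, 0]
Initial: VV[1]=[0, 0, 0, 0]
Initial: VV[2]=[0, 0, 0, 0]
Initial: VV[3]=[0, 0, 0, 0]
Event 1: SEND 0->2: VV[0][0]++ -> VV[0]=[1, 0, 0, 0], msg_vec=[1, 0, 0, 0]; VV[2]=max(VV[2],msg_vec) then VV[2][2]++ -> VV[2]=[1, 0, 1, 0]
Event 2: LOCAL 2: VV[2][2]++ -> VV[2]=[1, 0, 2, 0]
Event 3: LOCAL 2: VV[2][2]++ -> VV[2]=[1, 0, 3, 0]
Event 4: LOCAL 0: VV[0][0]++ -> VV[0]=[2, 0, 0, 0]
Event 5: LOCAL 0: VV[0][0]++ -> VV[0]=[3, 0, 0, 0]
Event 6: SEND 3->0: VV[3][3]++ -> VV[3]=[0, 0, 0, 1], msg_vec=[0, 0, 0, 1]; VV[0]=max(VV[0],msg_vec) then VV[0][0]++ -> VV[0]=[4, 0, 0, 1]
Event 7: SEND 1->0: VV[1][1]++ -> VV[1]=[0, 1, 0, 0], msg_vec=[0, 1, 0, 0]; VV[0]=max(VV[0],msg_vec) then VV[0][0]++ -> VV[0]=[5, 1, 0, 1]
Event 8: LOCAL 2: VV[2][2]++ -> VV[2]=[1, 0, 4, 0]
Event 9: SEND 2->0: VV[2][2]++ -> VV[2]=[1, 0, 5, 0], msg_vec=[1, 0, 5, 0]; VV[0]=max(VV[0],msg_vec) then VV[0][0]++ -> VV[0]=[6, 1, 5, 1]
Final vectors: VV[0]=[6, 1, 5, 1]; VV[1]=[0, 1, 0, 0]; VV[2]=[1, 0, 5, 0]; VV[3]=[0, 0, 0, 1]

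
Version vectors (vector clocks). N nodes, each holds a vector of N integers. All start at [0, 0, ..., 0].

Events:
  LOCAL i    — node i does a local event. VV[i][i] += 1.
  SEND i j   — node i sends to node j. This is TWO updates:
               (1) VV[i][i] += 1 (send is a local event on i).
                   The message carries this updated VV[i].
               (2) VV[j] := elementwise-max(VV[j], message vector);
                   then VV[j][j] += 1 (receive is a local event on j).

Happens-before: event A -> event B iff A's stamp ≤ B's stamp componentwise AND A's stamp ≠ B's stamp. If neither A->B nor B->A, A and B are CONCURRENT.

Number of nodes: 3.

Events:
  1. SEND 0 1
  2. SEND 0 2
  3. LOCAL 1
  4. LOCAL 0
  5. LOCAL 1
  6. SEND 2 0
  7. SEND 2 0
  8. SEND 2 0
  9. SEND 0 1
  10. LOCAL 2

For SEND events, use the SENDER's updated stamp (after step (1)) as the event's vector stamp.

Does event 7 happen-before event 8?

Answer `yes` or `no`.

Answer: yes

Derivation:
Initial: VV[0]=[0, 0, 0]
Initial: VV[1]=[0, 0, 0]
Initial: VV[2]=[0, 0, 0]
Event 1: SEND 0->1: VV[0][0]++ -> VV[0]=[1, 0, 0], msg_vec=[1, 0, 0]; VV[1]=max(VV[1],msg_vec) then VV[1][1]++ -> VV[1]=[1, 1, 0]
Event 2: SEND 0->2: VV[0][0]++ -> VV[0]=[2, 0, 0], msg_vec=[2, 0, 0]; VV[2]=max(VV[2],msg_vec) then VV[2][2]++ -> VV[2]=[2, 0, 1]
Event 3: LOCAL 1: VV[1][1]++ -> VV[1]=[1, 2, 0]
Event 4: LOCAL 0: VV[0][0]++ -> VV[0]=[3, 0, 0]
Event 5: LOCAL 1: VV[1][1]++ -> VV[1]=[1, 3, 0]
Event 6: SEND 2->0: VV[2][2]++ -> VV[2]=[2, 0, 2], msg_vec=[2, 0, 2]; VV[0]=max(VV[0],msg_vec) then VV[0][0]++ -> VV[0]=[4, 0, 2]
Event 7: SEND 2->0: VV[2][2]++ -> VV[2]=[2, 0, 3], msg_vec=[2, 0, 3]; VV[0]=max(VV[0],msg_vec) then VV[0][0]++ -> VV[0]=[5, 0, 3]
Event 8: SEND 2->0: VV[2][2]++ -> VV[2]=[2, 0, 4], msg_vec=[2, 0, 4]; VV[0]=max(VV[0],msg_vec) then VV[0][0]++ -> VV[0]=[6, 0, 4]
Event 9: SEND 0->1: VV[0][0]++ -> VV[0]=[7, 0, 4], msg_vec=[7, 0, 4]; VV[1]=max(VV[1],msg_vec) then VV[1][1]++ -> VV[1]=[7, 4, 4]
Event 10: LOCAL 2: VV[2][2]++ -> VV[2]=[2, 0, 5]
Event 7 stamp: [2, 0, 3]
Event 8 stamp: [2, 0, 4]
[2, 0, 3] <= [2, 0, 4]? True. Equal? False. Happens-before: True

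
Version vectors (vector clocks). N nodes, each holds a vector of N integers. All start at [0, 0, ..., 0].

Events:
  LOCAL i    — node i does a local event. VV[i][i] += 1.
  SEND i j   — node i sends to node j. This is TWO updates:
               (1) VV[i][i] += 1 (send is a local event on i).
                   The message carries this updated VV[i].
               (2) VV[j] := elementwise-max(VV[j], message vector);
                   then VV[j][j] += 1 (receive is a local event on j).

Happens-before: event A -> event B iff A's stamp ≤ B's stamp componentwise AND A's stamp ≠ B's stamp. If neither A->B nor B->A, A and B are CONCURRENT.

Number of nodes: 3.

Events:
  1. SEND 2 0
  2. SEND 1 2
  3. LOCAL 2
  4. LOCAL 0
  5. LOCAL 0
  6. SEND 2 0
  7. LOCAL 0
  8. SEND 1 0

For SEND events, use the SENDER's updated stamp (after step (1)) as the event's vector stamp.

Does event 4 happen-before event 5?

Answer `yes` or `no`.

Initial: VV[0]=[0, 0, 0]
Initial: VV[1]=[0, 0, 0]
Initial: VV[2]=[0, 0, 0]
Event 1: SEND 2->0: VV[2][2]++ -> VV[2]=[0, 0, 1], msg_vec=[0, 0, 1]; VV[0]=max(VV[0],msg_vec) then VV[0][0]++ -> VV[0]=[1, 0, 1]
Event 2: SEND 1->2: VV[1][1]++ -> VV[1]=[0, 1, 0], msg_vec=[0, 1, 0]; VV[2]=max(VV[2],msg_vec) then VV[2][2]++ -> VV[2]=[0, 1, 2]
Event 3: LOCAL 2: VV[2][2]++ -> VV[2]=[0, 1, 3]
Event 4: LOCAL 0: VV[0][0]++ -> VV[0]=[2, 0, 1]
Event 5: LOCAL 0: VV[0][0]++ -> VV[0]=[3, 0, 1]
Event 6: SEND 2->0: VV[2][2]++ -> VV[2]=[0, 1, 4], msg_vec=[0, 1, 4]; VV[0]=max(VV[0],msg_vec) then VV[0][0]++ -> VV[0]=[4, 1, 4]
Event 7: LOCAL 0: VV[0][0]++ -> VV[0]=[5, 1, 4]
Event 8: SEND 1->0: VV[1][1]++ -> VV[1]=[0, 2, 0], msg_vec=[0, 2, 0]; VV[0]=max(VV[0],msg_vec) then VV[0][0]++ -> VV[0]=[6, 2, 4]
Event 4 stamp: [2, 0, 1]
Event 5 stamp: [3, 0, 1]
[2, 0, 1] <= [3, 0, 1]? True. Equal? False. Happens-before: True

Answer: yes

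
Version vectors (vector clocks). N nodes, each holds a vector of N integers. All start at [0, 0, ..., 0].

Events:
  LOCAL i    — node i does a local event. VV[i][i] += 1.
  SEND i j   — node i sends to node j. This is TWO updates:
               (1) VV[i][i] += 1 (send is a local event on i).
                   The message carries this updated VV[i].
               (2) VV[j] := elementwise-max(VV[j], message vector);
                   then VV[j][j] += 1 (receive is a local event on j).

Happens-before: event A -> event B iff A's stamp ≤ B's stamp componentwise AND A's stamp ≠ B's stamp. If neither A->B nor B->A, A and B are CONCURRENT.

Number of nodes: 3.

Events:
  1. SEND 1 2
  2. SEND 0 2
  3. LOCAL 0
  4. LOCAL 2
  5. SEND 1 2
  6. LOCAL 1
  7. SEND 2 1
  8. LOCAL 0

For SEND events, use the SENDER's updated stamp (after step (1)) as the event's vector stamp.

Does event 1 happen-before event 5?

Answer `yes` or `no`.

Answer: yes

Derivation:
Initial: VV[0]=[0, 0, 0]
Initial: VV[1]=[0, 0, 0]
Initial: VV[2]=[0, 0, 0]
Event 1: SEND 1->2: VV[1][1]++ -> VV[1]=[0, 1, 0], msg_vec=[0, 1, 0]; VV[2]=max(VV[2],msg_vec) then VV[2][2]++ -> VV[2]=[0, 1, 1]
Event 2: SEND 0->2: VV[0][0]++ -> VV[0]=[1, 0, 0], msg_vec=[1, 0, 0]; VV[2]=max(VV[2],msg_vec) then VV[2][2]++ -> VV[2]=[1, 1, 2]
Event 3: LOCAL 0: VV[0][0]++ -> VV[0]=[2, 0, 0]
Event 4: LOCAL 2: VV[2][2]++ -> VV[2]=[1, 1, 3]
Event 5: SEND 1->2: VV[1][1]++ -> VV[1]=[0, 2, 0], msg_vec=[0, 2, 0]; VV[2]=max(VV[2],msg_vec) then VV[2][2]++ -> VV[2]=[1, 2, 4]
Event 6: LOCAL 1: VV[1][1]++ -> VV[1]=[0, 3, 0]
Event 7: SEND 2->1: VV[2][2]++ -> VV[2]=[1, 2, 5], msg_vec=[1, 2, 5]; VV[1]=max(VV[1],msg_vec) then VV[1][1]++ -> VV[1]=[1, 4, 5]
Event 8: LOCAL 0: VV[0][0]++ -> VV[0]=[3, 0, 0]
Event 1 stamp: [0, 1, 0]
Event 5 stamp: [0, 2, 0]
[0, 1, 0] <= [0, 2, 0]? True. Equal? False. Happens-before: True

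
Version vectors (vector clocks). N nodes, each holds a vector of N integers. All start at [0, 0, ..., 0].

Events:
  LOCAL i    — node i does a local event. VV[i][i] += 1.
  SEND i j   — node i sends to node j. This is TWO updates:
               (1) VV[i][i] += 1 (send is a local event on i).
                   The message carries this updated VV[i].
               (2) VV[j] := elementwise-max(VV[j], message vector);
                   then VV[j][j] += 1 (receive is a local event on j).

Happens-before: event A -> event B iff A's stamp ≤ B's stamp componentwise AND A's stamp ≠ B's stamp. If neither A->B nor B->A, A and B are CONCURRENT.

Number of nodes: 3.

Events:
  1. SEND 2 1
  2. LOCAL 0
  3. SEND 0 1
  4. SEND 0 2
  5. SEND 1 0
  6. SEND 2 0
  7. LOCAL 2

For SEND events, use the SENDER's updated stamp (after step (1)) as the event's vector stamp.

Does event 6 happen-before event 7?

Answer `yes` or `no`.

Initial: VV[0]=[0, 0, 0]
Initial: VV[1]=[0, 0, 0]
Initial: VV[2]=[0, 0, 0]
Event 1: SEND 2->1: VV[2][2]++ -> VV[2]=[0, 0, 1], msg_vec=[0, 0, 1]; VV[1]=max(VV[1],msg_vec) then VV[1][1]++ -> VV[1]=[0, 1, 1]
Event 2: LOCAL 0: VV[0][0]++ -> VV[0]=[1, 0, 0]
Event 3: SEND 0->1: VV[0][0]++ -> VV[0]=[2, 0, 0], msg_vec=[2, 0, 0]; VV[1]=max(VV[1],msg_vec) then VV[1][1]++ -> VV[1]=[2, 2, 1]
Event 4: SEND 0->2: VV[0][0]++ -> VV[0]=[3, 0, 0], msg_vec=[3, 0, 0]; VV[2]=max(VV[2],msg_vec) then VV[2][2]++ -> VV[2]=[3, 0, 2]
Event 5: SEND 1->0: VV[1][1]++ -> VV[1]=[2, 3, 1], msg_vec=[2, 3, 1]; VV[0]=max(VV[0],msg_vec) then VV[0][0]++ -> VV[0]=[4, 3, 1]
Event 6: SEND 2->0: VV[2][2]++ -> VV[2]=[3, 0, 3], msg_vec=[3, 0, 3]; VV[0]=max(VV[0],msg_vec) then VV[0][0]++ -> VV[0]=[5, 3, 3]
Event 7: LOCAL 2: VV[2][2]++ -> VV[2]=[3, 0, 4]
Event 6 stamp: [3, 0, 3]
Event 7 stamp: [3, 0, 4]
[3, 0, 3] <= [3, 0, 4]? True. Equal? False. Happens-before: True

Answer: yes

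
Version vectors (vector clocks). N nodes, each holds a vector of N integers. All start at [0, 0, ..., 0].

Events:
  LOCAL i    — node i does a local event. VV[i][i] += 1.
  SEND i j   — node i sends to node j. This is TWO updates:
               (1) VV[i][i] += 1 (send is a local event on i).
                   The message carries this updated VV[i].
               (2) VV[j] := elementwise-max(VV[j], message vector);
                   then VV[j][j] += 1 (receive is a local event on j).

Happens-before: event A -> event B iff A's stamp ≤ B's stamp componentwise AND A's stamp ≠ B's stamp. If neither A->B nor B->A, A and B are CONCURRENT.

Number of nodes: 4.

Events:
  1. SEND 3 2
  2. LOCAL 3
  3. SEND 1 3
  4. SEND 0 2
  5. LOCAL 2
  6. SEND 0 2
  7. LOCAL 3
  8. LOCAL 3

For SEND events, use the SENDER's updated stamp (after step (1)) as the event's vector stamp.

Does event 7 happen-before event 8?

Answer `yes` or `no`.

Initial: VV[0]=[0, 0, 0, 0]
Initial: VV[1]=[0, 0, 0, 0]
Initial: VV[2]=[0, 0, 0, 0]
Initial: VV[3]=[0, 0, 0, 0]
Event 1: SEND 3->2: VV[3][3]++ -> VV[3]=[0, 0, 0, 1], msg_vec=[0, 0, 0, 1]; VV[2]=max(VV[2],msg_vec) then VV[2][2]++ -> VV[2]=[0, 0, 1, 1]
Event 2: LOCAL 3: VV[3][3]++ -> VV[3]=[0, 0, 0, 2]
Event 3: SEND 1->3: VV[1][1]++ -> VV[1]=[0, 1, 0, 0], msg_vec=[0, 1, 0, 0]; VV[3]=max(VV[3],msg_vec) then VV[3][3]++ -> VV[3]=[0, 1, 0, 3]
Event 4: SEND 0->2: VV[0][0]++ -> VV[0]=[1, 0, 0, 0], msg_vec=[1, 0, 0, 0]; VV[2]=max(VV[2],msg_vec) then VV[2][2]++ -> VV[2]=[1, 0, 2, 1]
Event 5: LOCAL 2: VV[2][2]++ -> VV[2]=[1, 0, 3, 1]
Event 6: SEND 0->2: VV[0][0]++ -> VV[0]=[2, 0, 0, 0], msg_vec=[2, 0, 0, 0]; VV[2]=max(VV[2],msg_vec) then VV[2][2]++ -> VV[2]=[2, 0, 4, 1]
Event 7: LOCAL 3: VV[3][3]++ -> VV[3]=[0, 1, 0, 4]
Event 8: LOCAL 3: VV[3][3]++ -> VV[3]=[0, 1, 0, 5]
Event 7 stamp: [0, 1, 0, 4]
Event 8 stamp: [0, 1, 0, 5]
[0, 1, 0, 4] <= [0, 1, 0, 5]? True. Equal? False. Happens-before: True

Answer: yes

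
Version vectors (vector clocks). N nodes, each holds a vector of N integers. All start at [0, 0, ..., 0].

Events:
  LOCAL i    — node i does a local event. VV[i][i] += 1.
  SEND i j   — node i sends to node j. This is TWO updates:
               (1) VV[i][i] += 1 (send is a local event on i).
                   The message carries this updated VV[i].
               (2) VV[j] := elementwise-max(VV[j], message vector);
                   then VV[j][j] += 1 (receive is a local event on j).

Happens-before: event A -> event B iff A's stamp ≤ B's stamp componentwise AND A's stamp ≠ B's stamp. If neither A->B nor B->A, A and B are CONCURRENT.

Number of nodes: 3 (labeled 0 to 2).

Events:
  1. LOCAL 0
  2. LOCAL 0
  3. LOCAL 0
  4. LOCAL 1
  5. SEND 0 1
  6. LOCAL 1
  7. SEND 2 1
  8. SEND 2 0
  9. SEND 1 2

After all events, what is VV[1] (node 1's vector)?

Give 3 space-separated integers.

Answer: 4 5 1

Derivation:
Initial: VV[0]=[0, 0, 0]
Initial: VV[1]=[0, 0, 0]
Initial: VV[2]=[0, 0, 0]
Event 1: LOCAL 0: VV[0][0]++ -> VV[0]=[1, 0, 0]
Event 2: LOCAL 0: VV[0][0]++ -> VV[0]=[2, 0, 0]
Event 3: LOCAL 0: VV[0][0]++ -> VV[0]=[3, 0, 0]
Event 4: LOCAL 1: VV[1][1]++ -> VV[1]=[0, 1, 0]
Event 5: SEND 0->1: VV[0][0]++ -> VV[0]=[4, 0, 0], msg_vec=[4, 0, 0]; VV[1]=max(VV[1],msg_vec) then VV[1][1]++ -> VV[1]=[4, 2, 0]
Event 6: LOCAL 1: VV[1][1]++ -> VV[1]=[4, 3, 0]
Event 7: SEND 2->1: VV[2][2]++ -> VV[2]=[0, 0, 1], msg_vec=[0, 0, 1]; VV[1]=max(VV[1],msg_vec) then VV[1][1]++ -> VV[1]=[4, 4, 1]
Event 8: SEND 2->0: VV[2][2]++ -> VV[2]=[0, 0, 2], msg_vec=[0, 0, 2]; VV[0]=max(VV[0],msg_vec) then VV[0][0]++ -> VV[0]=[5, 0, 2]
Event 9: SEND 1->2: VV[1][1]++ -> VV[1]=[4, 5, 1], msg_vec=[4, 5, 1]; VV[2]=max(VV[2],msg_vec) then VV[2][2]++ -> VV[2]=[4, 5, 3]
Final vectors: VV[0]=[5, 0, 2]; VV[1]=[4, 5, 1]; VV[2]=[4, 5, 3]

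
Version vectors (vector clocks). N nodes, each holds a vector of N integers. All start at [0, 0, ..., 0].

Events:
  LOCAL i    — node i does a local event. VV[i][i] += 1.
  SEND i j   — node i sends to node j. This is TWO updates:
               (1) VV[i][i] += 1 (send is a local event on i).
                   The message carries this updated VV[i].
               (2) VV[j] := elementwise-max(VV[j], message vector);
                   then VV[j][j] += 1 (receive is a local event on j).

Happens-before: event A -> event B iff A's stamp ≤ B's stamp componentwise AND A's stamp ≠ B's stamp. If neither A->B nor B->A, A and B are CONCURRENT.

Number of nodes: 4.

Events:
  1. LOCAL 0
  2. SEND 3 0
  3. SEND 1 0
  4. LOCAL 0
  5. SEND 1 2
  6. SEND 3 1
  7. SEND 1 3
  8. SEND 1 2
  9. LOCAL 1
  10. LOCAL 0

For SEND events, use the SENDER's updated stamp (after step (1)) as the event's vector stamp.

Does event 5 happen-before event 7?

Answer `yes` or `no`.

Initial: VV[0]=[0, 0, 0, 0]
Initial: VV[1]=[0, 0, 0, 0]
Initial: VV[2]=[0, 0, 0, 0]
Initial: VV[3]=[0, 0, 0, 0]
Event 1: LOCAL 0: VV[0][0]++ -> VV[0]=[1, 0, 0, 0]
Event 2: SEND 3->0: VV[3][3]++ -> VV[3]=[0, 0, 0, 1], msg_vec=[0, 0, 0, 1]; VV[0]=max(VV[0],msg_vec) then VV[0][0]++ -> VV[0]=[2, 0, 0, 1]
Event 3: SEND 1->0: VV[1][1]++ -> VV[1]=[0, 1, 0, 0], msg_vec=[0, 1, 0, 0]; VV[0]=max(VV[0],msg_vec) then VV[0][0]++ -> VV[0]=[3, 1, 0, 1]
Event 4: LOCAL 0: VV[0][0]++ -> VV[0]=[4, 1, 0, 1]
Event 5: SEND 1->2: VV[1][1]++ -> VV[1]=[0, 2, 0, 0], msg_vec=[0, 2, 0, 0]; VV[2]=max(VV[2],msg_vec) then VV[2][2]++ -> VV[2]=[0, 2, 1, 0]
Event 6: SEND 3->1: VV[3][3]++ -> VV[3]=[0, 0, 0, 2], msg_vec=[0, 0, 0, 2]; VV[1]=max(VV[1],msg_vec) then VV[1][1]++ -> VV[1]=[0, 3, 0, 2]
Event 7: SEND 1->3: VV[1][1]++ -> VV[1]=[0, 4, 0, 2], msg_vec=[0, 4, 0, 2]; VV[3]=max(VV[3],msg_vec) then VV[3][3]++ -> VV[3]=[0, 4, 0, 3]
Event 8: SEND 1->2: VV[1][1]++ -> VV[1]=[0, 5, 0, 2], msg_vec=[0, 5, 0, 2]; VV[2]=max(VV[2],msg_vec) then VV[2][2]++ -> VV[2]=[0, 5, 2, 2]
Event 9: LOCAL 1: VV[1][1]++ -> VV[1]=[0, 6, 0, 2]
Event 10: LOCAL 0: VV[0][0]++ -> VV[0]=[5, 1, 0, 1]
Event 5 stamp: [0, 2, 0, 0]
Event 7 stamp: [0, 4, 0, 2]
[0, 2, 0, 0] <= [0, 4, 0, 2]? True. Equal? False. Happens-before: True

Answer: yes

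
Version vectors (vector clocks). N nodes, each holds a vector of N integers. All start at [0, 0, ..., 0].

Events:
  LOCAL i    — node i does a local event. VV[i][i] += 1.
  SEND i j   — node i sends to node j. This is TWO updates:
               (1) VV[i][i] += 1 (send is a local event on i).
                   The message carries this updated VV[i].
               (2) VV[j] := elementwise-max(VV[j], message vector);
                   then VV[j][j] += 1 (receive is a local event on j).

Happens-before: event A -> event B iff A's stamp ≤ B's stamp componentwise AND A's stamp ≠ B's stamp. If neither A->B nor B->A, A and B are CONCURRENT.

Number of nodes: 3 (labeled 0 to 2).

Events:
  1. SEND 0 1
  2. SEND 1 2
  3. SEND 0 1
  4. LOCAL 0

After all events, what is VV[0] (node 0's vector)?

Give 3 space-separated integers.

Initial: VV[0]=[0, 0, 0]
Initial: VV[1]=[0, 0, 0]
Initial: VV[2]=[0, 0, 0]
Event 1: SEND 0->1: VV[0][0]++ -> VV[0]=[1, 0, 0], msg_vec=[1, 0, 0]; VV[1]=max(VV[1],msg_vec) then VV[1][1]++ -> VV[1]=[1, 1, 0]
Event 2: SEND 1->2: VV[1][1]++ -> VV[1]=[1, 2, 0], msg_vec=[1, 2, 0]; VV[2]=max(VV[2],msg_vec) then VV[2][2]++ -> VV[2]=[1, 2, 1]
Event 3: SEND 0->1: VV[0][0]++ -> VV[0]=[2, 0, 0], msg_vec=[2, 0, 0]; VV[1]=max(VV[1],msg_vec) then VV[1][1]++ -> VV[1]=[2, 3, 0]
Event 4: LOCAL 0: VV[0][0]++ -> VV[0]=[3, 0, 0]
Final vectors: VV[0]=[3, 0, 0]; VV[1]=[2, 3, 0]; VV[2]=[1, 2, 1]

Answer: 3 0 0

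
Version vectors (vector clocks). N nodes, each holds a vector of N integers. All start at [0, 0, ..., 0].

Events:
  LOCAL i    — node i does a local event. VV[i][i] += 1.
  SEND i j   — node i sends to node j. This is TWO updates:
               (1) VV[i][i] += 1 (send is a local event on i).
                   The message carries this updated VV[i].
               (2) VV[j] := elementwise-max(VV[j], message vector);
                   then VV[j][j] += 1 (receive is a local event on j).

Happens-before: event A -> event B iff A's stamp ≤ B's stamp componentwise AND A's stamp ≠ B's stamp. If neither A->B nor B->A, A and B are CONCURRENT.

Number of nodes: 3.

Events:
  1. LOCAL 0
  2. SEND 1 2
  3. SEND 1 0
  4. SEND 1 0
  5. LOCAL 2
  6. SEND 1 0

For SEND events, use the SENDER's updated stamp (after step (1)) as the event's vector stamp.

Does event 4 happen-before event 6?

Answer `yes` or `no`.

Answer: yes

Derivation:
Initial: VV[0]=[0, 0, 0]
Initial: VV[1]=[0, 0, 0]
Initial: VV[2]=[0, 0, 0]
Event 1: LOCAL 0: VV[0][0]++ -> VV[0]=[1, 0, 0]
Event 2: SEND 1->2: VV[1][1]++ -> VV[1]=[0, 1, 0], msg_vec=[0, 1, 0]; VV[2]=max(VV[2],msg_vec) then VV[2][2]++ -> VV[2]=[0, 1, 1]
Event 3: SEND 1->0: VV[1][1]++ -> VV[1]=[0, 2, 0], msg_vec=[0, 2, 0]; VV[0]=max(VV[0],msg_vec) then VV[0][0]++ -> VV[0]=[2, 2, 0]
Event 4: SEND 1->0: VV[1][1]++ -> VV[1]=[0, 3, 0], msg_vec=[0, 3, 0]; VV[0]=max(VV[0],msg_vec) then VV[0][0]++ -> VV[0]=[3, 3, 0]
Event 5: LOCAL 2: VV[2][2]++ -> VV[2]=[0, 1, 2]
Event 6: SEND 1->0: VV[1][1]++ -> VV[1]=[0, 4, 0], msg_vec=[0, 4, 0]; VV[0]=max(VV[0],msg_vec) then VV[0][0]++ -> VV[0]=[4, 4, 0]
Event 4 stamp: [0, 3, 0]
Event 6 stamp: [0, 4, 0]
[0, 3, 0] <= [0, 4, 0]? True. Equal? False. Happens-before: True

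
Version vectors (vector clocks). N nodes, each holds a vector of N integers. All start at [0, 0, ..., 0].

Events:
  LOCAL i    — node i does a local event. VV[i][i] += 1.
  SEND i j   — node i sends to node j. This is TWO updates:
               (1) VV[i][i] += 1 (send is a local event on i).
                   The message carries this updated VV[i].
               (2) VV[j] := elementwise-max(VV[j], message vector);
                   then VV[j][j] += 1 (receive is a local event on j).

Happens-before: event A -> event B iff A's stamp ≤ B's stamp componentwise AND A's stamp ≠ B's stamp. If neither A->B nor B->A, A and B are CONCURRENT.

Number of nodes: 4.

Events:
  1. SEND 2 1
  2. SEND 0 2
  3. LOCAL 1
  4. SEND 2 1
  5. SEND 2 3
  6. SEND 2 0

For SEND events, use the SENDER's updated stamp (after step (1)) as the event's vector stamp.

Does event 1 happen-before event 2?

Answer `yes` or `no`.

Initial: VV[0]=[0, 0, 0, 0]
Initial: VV[1]=[0, 0, 0, 0]
Initial: VV[2]=[0, 0, 0, 0]
Initial: VV[3]=[0, 0, 0, 0]
Event 1: SEND 2->1: VV[2][2]++ -> VV[2]=[0, 0, 1, 0], msg_vec=[0, 0, 1, 0]; VV[1]=max(VV[1],msg_vec) then VV[1][1]++ -> VV[1]=[0, 1, 1, 0]
Event 2: SEND 0->2: VV[0][0]++ -> VV[0]=[1, 0, 0, 0], msg_vec=[1, 0, 0, 0]; VV[2]=max(VV[2],msg_vec) then VV[2][2]++ -> VV[2]=[1, 0, 2, 0]
Event 3: LOCAL 1: VV[1][1]++ -> VV[1]=[0, 2, 1, 0]
Event 4: SEND 2->1: VV[2][2]++ -> VV[2]=[1, 0, 3, 0], msg_vec=[1, 0, 3, 0]; VV[1]=max(VV[1],msg_vec) then VV[1][1]++ -> VV[1]=[1, 3, 3, 0]
Event 5: SEND 2->3: VV[2][2]++ -> VV[2]=[1, 0, 4, 0], msg_vec=[1, 0, 4, 0]; VV[3]=max(VV[3],msg_vec) then VV[3][3]++ -> VV[3]=[1, 0, 4, 1]
Event 6: SEND 2->0: VV[2][2]++ -> VV[2]=[1, 0, 5, 0], msg_vec=[1, 0, 5, 0]; VV[0]=max(VV[0],msg_vec) then VV[0][0]++ -> VV[0]=[2, 0, 5, 0]
Event 1 stamp: [0, 0, 1, 0]
Event 2 stamp: [1, 0, 0, 0]
[0, 0, 1, 0] <= [1, 0, 0, 0]? False. Equal? False. Happens-before: False

Answer: no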